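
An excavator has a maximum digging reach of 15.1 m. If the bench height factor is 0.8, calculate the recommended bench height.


Bench height = reach * factor
= 15.1 * 0.8
= 12.08 m

12.08 m


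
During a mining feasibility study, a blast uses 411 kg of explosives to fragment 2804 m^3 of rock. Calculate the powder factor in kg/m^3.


Powder factor = explosive mass / rock volume
= 411 / 2804
= 0.1466 kg/m^3

0.1466 kg/m^3


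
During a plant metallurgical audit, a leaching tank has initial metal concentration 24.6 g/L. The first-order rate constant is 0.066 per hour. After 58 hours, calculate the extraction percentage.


Compute the exponent:
-k * t = -0.066 * 58 = -3.828
Remaining concentration:
C = 24.6 * exp(-3.828)
= 24.6 * 0.02175307831
= 0.5351257264 g/L
Extracted = 24.6 - 0.5351257264 = 24.06487427 g/L
Extraction % = 24.06487427 / 24.6 * 100
= 97.8247%

97.8247%


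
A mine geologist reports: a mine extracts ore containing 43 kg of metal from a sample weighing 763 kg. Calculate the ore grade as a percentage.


5.6356%

Ore grade = (metal mass / ore mass) * 100
= (43 / 763) * 100
= 0.05635648755 * 100
= 5.6356%


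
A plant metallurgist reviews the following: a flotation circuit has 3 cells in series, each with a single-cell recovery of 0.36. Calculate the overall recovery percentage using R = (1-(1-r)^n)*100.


73.7856%

Complement of single-cell recovery:
1 - r = 1 - 0.36 = 0.64
Raise to power n:
(1 - r)^3 = 0.64^3 = 0.262144
Overall recovery:
R = (1 - 0.262144) * 100
= 73.7856%


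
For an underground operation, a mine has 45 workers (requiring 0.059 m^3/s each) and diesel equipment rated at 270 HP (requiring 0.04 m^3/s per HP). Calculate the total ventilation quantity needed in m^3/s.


Airflow for workers:
Q_people = 45 * 0.059 = 2.655 m^3/s
Airflow for diesel equipment:
Q_diesel = 270 * 0.04 = 10.8 m^3/s
Total ventilation:
Q_total = 2.655 + 10.8
= 13.455 m^3/s

13.455 m^3/s


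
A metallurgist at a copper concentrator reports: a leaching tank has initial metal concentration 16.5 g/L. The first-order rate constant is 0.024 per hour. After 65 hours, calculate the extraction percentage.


Compute the exponent:
-k * t = -0.024 * 65 = -1.56
Remaining concentration:
C = 16.5 * exp(-1.56)
= 16.5 * 0.2101360712
= 3.467245175 g/L
Extracted = 16.5 - 3.467245175 = 13.03275483 g/L
Extraction % = 13.03275483 / 16.5 * 100
= 78.9864%

78.9864%


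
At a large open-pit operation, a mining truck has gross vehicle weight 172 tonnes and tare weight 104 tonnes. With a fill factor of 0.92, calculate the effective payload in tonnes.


Maximum payload = gross - tare
= 172 - 104 = 68 tonnes
Effective payload = max payload * fill factor
= 68 * 0.92
= 62.56 tonnes

62.56 tonnes


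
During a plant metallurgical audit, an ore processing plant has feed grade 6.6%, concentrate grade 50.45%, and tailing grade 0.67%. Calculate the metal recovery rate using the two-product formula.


Using the two-product formula:
R = 100 * c * (f - t) / (f * (c - t))
Numerator = 100 * 50.45 * (6.6 - 0.67)
= 100 * 50.45 * 5.93
= 29916.85
Denominator = 6.6 * (50.45 - 0.67)
= 6.6 * 49.78
= 328.548
R = 29916.85 / 328.548
= 91.0578%

91.0578%


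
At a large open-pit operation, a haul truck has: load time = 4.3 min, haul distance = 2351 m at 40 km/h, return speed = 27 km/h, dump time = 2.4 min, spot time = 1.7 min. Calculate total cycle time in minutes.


Convert haul speed to m/min: 40 * 1000/60 = 666.6666667 m/min
Haul time = 2351 / 666.6666667 = 3.5265 min
Convert return speed to m/min: 27 * 1000/60 = 450 m/min
Return time = 2351 / 450 = 5.224444444 min
Total cycle time:
= 4.3 + 3.5265 + 2.4 + 5.224444444 + 1.7
= 17.1509 min

17.1509 min


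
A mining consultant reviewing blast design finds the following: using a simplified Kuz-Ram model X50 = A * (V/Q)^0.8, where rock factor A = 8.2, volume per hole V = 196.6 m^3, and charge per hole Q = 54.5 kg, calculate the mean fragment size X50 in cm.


Compute V/Q:
V/Q = 196.6 / 54.5 = 3.60733945
Raise to the power 0.8:
(V/Q)^0.8 = 3.60733945^0.8 = 2.790934274
Multiply by A:
X50 = 8.2 * 2.790934274
= 22.8857 cm

22.8857 cm


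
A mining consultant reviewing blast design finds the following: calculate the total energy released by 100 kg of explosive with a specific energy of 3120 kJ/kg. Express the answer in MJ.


312.0 MJ

Energy = mass * specific_energy / 1000
= 100 * 3120 / 1000
= 312000 / 1000
= 312.0 MJ


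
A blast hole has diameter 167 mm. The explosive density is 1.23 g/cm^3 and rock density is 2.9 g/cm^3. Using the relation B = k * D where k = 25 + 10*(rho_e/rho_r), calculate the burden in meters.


4.8833 m

First, compute k:
rho_e / rho_r = 1.23 / 2.9 = 0.424137931
k = 25 + 10 * 0.424137931 = 29.24137931
Then, compute burden:
B = k * D / 1000 = 29.24137931 * 167 / 1000
= 4883.310345 / 1000
= 4.8833 m


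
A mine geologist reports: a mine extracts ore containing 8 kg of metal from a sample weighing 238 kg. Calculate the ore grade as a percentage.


3.3613%

Ore grade = (metal mass / ore mass) * 100
= (8 / 238) * 100
= 0.03361344538 * 100
= 3.3613%


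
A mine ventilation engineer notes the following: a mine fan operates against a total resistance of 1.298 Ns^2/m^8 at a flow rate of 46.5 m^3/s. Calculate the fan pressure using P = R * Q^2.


Compute Q^2:
Q^2 = 46.5^2 = 2162.25
Compute pressure:
P = R * Q^2 = 1.298 * 2162.25
= 2806.6005 Pa

2806.6005 Pa


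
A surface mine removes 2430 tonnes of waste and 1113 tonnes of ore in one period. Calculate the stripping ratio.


2.1833

Stripping ratio = waste tonnage / ore tonnage
= 2430 / 1113
= 2.1833


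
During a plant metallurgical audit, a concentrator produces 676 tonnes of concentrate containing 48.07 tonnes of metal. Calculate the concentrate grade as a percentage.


7.1109%

Grade = (metal in concentrate / concentrate mass) * 100
= (48.07 / 676) * 100
= 0.07110946746 * 100
= 7.1109%


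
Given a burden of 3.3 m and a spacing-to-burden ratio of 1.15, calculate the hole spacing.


Spacing = burden * ratio
= 3.3 * 1.15
= 3.795 m

3.795 m


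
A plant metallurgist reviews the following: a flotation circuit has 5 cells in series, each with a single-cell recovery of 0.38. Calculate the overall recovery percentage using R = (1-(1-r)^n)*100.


Complement of single-cell recovery:
1 - r = 1 - 0.38 = 0.62
Raise to power n:
(1 - r)^5 = 0.62^5 = 0.0916132832
Overall recovery:
R = (1 - 0.0916132832) * 100
= 90.8387%

90.8387%


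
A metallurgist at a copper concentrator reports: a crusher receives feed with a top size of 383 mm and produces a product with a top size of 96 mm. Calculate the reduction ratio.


Reduction ratio = feed size / product size
= 383 / 96
= 3.9896

3.9896


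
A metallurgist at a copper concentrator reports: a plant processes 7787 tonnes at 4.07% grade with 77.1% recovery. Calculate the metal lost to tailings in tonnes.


Total metal in feed:
= 7787 * 4.07 / 100 = 316.9309 tonnes
Metal recovered:
= 316.9309 * 77.1 / 100 = 244.3537239 tonnes
Metal lost to tailings:
= 316.9309 - 244.3537239
= 72.5772 tonnes

72.5772 tonnes


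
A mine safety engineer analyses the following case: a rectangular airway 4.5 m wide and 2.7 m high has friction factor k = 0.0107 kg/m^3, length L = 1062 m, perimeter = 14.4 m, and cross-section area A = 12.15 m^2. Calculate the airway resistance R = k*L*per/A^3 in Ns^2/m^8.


0.0912 Ns^2/m^8

Compute the numerator:
k * L * per = 0.0107 * 1062 * 14.4
= 163.63296
Compute the denominator:
A^3 = 12.15^3 = 1793.613375
Resistance:
R = 163.63296 / 1793.613375
= 0.0912 Ns^2/m^8


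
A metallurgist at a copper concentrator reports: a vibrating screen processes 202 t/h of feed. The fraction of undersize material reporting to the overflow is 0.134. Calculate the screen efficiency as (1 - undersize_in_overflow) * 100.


Screen efficiency = (1 - fraction of undersize in overflow) * 100
= (1 - 0.134) * 100
= 0.866 * 100
= 86.6%

86.6%


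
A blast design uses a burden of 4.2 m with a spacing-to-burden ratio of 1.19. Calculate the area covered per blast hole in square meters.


20.9916 m^2

First, find the spacing:
Spacing = burden * ratio = 4.2 * 1.19
= 4.998 m
Then, calculate the area:
Area = burden * spacing = 4.2 * 4.998
= 20.9916 m^2


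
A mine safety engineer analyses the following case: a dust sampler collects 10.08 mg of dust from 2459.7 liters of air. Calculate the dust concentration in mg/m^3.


Convert liters to m^3: 1 m^3 = 1000 L
Concentration = mass / volume * 1000
= 10.08 / 2459.7 * 1000
= 0.004098060739 * 1000
= 4.0981 mg/m^3

4.0981 mg/m^3


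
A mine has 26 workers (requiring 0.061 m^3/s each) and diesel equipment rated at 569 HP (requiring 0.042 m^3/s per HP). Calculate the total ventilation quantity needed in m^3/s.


Airflow for workers:
Q_people = 26 * 0.061 = 1.586 m^3/s
Airflow for diesel equipment:
Q_diesel = 569 * 0.042 = 23.898 m^3/s
Total ventilation:
Q_total = 1.586 + 23.898
= 25.484 m^3/s

25.484 m^3/s


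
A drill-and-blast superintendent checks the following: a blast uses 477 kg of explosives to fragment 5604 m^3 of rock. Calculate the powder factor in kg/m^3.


0.0851 kg/m^3

Powder factor = explosive mass / rock volume
= 477 / 5604
= 0.0851 kg/m^3


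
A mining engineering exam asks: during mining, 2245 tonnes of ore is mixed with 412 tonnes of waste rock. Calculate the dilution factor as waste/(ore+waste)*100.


Total material = ore + waste
= 2245 + 412 = 2657 tonnes
Dilution = waste / total * 100
= 412 / 2657 * 100
= 0.1550621001 * 100
= 15.5062%

15.5062%


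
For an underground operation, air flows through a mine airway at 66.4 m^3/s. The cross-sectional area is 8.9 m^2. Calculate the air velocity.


Velocity = flow rate / cross-sectional area
= 66.4 / 8.9
= 7.4607 m/s

7.4607 m/s


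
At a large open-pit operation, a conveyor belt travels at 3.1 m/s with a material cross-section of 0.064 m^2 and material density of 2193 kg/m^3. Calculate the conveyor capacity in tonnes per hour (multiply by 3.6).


Volumetric flow = speed * area
= 3.1 * 0.064 = 0.1984 m^3/s
Mass flow = volumetric * density
= 0.1984 * 2193 = 435.0912 kg/s
Convert to t/h: multiply by 3.6
Capacity = 435.0912 * 3.6
= 1566.3283 t/h

1566.3283 t/h


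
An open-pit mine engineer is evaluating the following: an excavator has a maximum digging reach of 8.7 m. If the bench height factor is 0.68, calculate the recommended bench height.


Bench height = reach * factor
= 8.7 * 0.68
= 5.916 m

5.916 m


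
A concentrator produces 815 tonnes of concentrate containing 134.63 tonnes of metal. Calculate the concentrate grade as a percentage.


Grade = (metal in concentrate / concentrate mass) * 100
= (134.63 / 815) * 100
= 0.165190184 * 100
= 16.519%

16.519%


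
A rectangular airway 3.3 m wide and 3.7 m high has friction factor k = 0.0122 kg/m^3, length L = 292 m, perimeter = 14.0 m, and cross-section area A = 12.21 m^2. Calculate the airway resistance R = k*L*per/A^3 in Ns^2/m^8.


0.0274 Ns^2/m^8

Compute the numerator:
k * L * per = 0.0122 * 292 * 14.0
= 49.8736
Compute the denominator:
A^3 = 12.21^3 = 1820.316861
Resistance:
R = 49.8736 / 1820.316861
= 0.0274 Ns^2/m^8


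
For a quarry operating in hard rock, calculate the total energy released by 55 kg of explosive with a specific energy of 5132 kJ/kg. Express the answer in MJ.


Energy = mass * specific_energy / 1000
= 55 * 5132 / 1000
= 282260 / 1000
= 282.26 MJ

282.26 MJ


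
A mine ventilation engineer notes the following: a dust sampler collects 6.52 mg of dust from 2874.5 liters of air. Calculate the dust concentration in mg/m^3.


Convert liters to m^3: 1 m^3 = 1000 L
Concentration = mass / volume * 1000
= 6.52 / 2874.5 * 1000
= 0.00226822056 * 1000
= 2.2682 mg/m^3

2.2682 mg/m^3


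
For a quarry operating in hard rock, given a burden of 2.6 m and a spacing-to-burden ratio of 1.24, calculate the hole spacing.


Spacing = burden * ratio
= 2.6 * 1.24
= 3.224 m

3.224 m


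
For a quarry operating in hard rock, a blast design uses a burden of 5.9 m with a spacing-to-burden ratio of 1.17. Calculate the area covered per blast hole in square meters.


First, find the spacing:
Spacing = burden * ratio = 5.9 * 1.17
= 6.903 m
Then, calculate the area:
Area = burden * spacing = 5.9 * 6.903
= 40.7277 m^2

40.7277 m^2


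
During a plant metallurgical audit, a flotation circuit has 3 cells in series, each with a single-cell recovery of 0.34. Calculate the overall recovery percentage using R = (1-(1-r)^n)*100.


Complement of single-cell recovery:
1 - r = 1 - 0.34 = 0.66
Raise to power n:
(1 - r)^3 = 0.66^3 = 0.287496
Overall recovery:
R = (1 - 0.287496) * 100
= 71.2504%

71.2504%


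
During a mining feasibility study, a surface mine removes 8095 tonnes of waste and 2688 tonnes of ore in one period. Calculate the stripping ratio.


3.0115

Stripping ratio = waste tonnage / ore tonnage
= 8095 / 2688
= 3.0115


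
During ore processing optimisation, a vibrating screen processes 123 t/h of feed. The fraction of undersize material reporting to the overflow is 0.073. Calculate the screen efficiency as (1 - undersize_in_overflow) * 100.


Screen efficiency = (1 - fraction of undersize in overflow) * 100
= (1 - 0.073) * 100
= 0.927 * 100
= 92.7%

92.7%


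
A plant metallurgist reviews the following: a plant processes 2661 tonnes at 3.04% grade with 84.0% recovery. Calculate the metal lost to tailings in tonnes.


Total metal in feed:
= 2661 * 3.04 / 100 = 80.8944 tonnes
Metal recovered:
= 80.8944 * 84.0 / 100 = 67.951296 tonnes
Metal lost to tailings:
= 80.8944 - 67.951296
= 12.9431 tonnes

12.9431 tonnes


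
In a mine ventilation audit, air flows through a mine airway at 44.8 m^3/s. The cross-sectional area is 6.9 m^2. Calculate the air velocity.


Velocity = flow rate / cross-sectional area
= 44.8 / 6.9
= 6.4928 m/s

6.4928 m/s


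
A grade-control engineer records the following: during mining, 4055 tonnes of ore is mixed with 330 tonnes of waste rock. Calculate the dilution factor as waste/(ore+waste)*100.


Total material = ore + waste
= 4055 + 330 = 4385 tonnes
Dilution = waste / total * 100
= 330 / 4385 * 100
= 0.07525655644 * 100
= 7.5257%

7.5257%


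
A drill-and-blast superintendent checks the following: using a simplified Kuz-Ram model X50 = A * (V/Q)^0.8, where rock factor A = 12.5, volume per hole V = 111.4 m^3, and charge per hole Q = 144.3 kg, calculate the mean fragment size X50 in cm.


10.1626 cm

Compute V/Q:
V/Q = 111.4 / 144.3 = 0.772002772
Raise to the power 0.8:
(V/Q)^0.8 = 0.772002772^0.8 = 0.8130085031
Multiply by A:
X50 = 12.5 * 0.8130085031
= 10.1626 cm


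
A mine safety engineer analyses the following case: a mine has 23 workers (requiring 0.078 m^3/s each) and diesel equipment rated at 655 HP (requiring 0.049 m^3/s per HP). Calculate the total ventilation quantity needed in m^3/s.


33.889 m^3/s

Airflow for workers:
Q_people = 23 * 0.078 = 1.794 m^3/s
Airflow for diesel equipment:
Q_diesel = 655 * 0.049 = 32.095 m^3/s
Total ventilation:
Q_total = 1.794 + 32.095
= 33.889 m^3/s


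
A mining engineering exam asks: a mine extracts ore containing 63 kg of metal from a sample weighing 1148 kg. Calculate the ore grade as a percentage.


Ore grade = (metal mass / ore mass) * 100
= (63 / 1148) * 100
= 0.05487804878 * 100
= 5.4878%

5.4878%


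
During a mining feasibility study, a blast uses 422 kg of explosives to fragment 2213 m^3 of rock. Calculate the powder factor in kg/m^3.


Powder factor = explosive mass / rock volume
= 422 / 2213
= 0.1907 kg/m^3

0.1907 kg/m^3


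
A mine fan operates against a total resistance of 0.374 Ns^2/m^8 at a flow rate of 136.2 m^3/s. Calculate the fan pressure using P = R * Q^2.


Compute Q^2:
Q^2 = 136.2^2 = 18550.44
Compute pressure:
P = R * Q^2 = 0.374 * 18550.44
= 6937.8646 Pa

6937.8646 Pa


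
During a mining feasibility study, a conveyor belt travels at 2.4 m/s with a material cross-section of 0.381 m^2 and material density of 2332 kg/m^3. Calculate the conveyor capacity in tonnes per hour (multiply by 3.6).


7676.5709 t/h

Volumetric flow = speed * area
= 2.4 * 0.381 = 0.9144 m^3/s
Mass flow = volumetric * density
= 0.9144 * 2332 = 2132.3808 kg/s
Convert to t/h: multiply by 3.6
Capacity = 2132.3808 * 3.6
= 7676.5709 t/h


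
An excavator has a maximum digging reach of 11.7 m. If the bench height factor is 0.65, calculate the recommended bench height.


7.605 m

Bench height = reach * factor
= 11.7 * 0.65
= 7.605 m


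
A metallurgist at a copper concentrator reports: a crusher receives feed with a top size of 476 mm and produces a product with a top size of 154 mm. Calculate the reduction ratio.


Reduction ratio = feed size / product size
= 476 / 154
= 3.0909

3.0909


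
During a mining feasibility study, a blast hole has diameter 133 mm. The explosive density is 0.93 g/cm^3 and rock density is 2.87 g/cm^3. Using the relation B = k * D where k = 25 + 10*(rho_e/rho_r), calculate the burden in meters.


First, compute k:
rho_e / rho_r = 0.93 / 2.87 = 0.3240418118
k = 25 + 10 * 0.3240418118 = 28.24041812
Then, compute burden:
B = k * D / 1000 = 28.24041812 * 133 / 1000
= 3755.97561 / 1000
= 3.756 m

3.756 m


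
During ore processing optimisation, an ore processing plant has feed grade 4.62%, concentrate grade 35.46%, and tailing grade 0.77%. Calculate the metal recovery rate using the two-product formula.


Using the two-product formula:
R = 100 * c * (f - t) / (f * (c - t))
Numerator = 100 * 35.46 * (4.62 - 0.77)
= 100 * 35.46 * 3.85
= 13652.1
Denominator = 4.62 * (35.46 - 0.77)
= 4.62 * 34.69
= 160.2678
R = 13652.1 / 160.2678
= 85.183%

85.183%


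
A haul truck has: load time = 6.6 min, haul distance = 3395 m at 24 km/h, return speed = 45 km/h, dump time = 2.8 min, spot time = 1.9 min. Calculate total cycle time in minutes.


Convert haul speed to m/min: 24 * 1000/60 = 400 m/min
Haul time = 3395 / 400 = 8.4875 min
Convert return speed to m/min: 45 * 1000/60 = 750 m/min
Return time = 3395 / 750 = 4.526666667 min
Total cycle time:
= 6.6 + 8.4875 + 2.8 + 4.526666667 + 1.9
= 24.3142 min

24.3142 min


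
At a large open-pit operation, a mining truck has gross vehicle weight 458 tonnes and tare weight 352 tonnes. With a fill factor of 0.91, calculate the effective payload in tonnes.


96.46 tonnes

Maximum payload = gross - tare
= 458 - 352 = 106 tonnes
Effective payload = max payload * fill factor
= 106 * 0.91
= 96.46 tonnes


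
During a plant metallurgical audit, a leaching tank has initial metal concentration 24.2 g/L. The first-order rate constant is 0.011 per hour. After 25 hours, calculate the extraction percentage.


Compute the exponent:
-k * t = -0.011 * 25 = -0.275
Remaining concentration:
C = 24.2 * exp(-0.275)
= 24.2 * 0.7595721232
= 18.38164538 g/L
Extracted = 24.2 - 18.38164538 = 5.818354618 g/L
Extraction % = 5.818354618 / 24.2 * 100
= 24.0428%

24.0428%


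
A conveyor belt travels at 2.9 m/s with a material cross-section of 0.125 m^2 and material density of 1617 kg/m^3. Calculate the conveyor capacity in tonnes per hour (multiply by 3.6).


2110.185 t/h

Volumetric flow = speed * area
= 2.9 * 0.125 = 0.3625 m^3/s
Mass flow = volumetric * density
= 0.3625 * 1617 = 586.1625 kg/s
Convert to t/h: multiply by 3.6
Capacity = 586.1625 * 3.6
= 2110.185 t/h


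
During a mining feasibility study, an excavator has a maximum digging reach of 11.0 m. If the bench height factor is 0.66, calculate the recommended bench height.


Bench height = reach * factor
= 11.0 * 0.66
= 7.26 m

7.26 m


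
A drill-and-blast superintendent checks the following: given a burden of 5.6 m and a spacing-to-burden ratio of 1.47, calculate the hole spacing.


8.232 m

Spacing = burden * ratio
= 5.6 * 1.47
= 8.232 m


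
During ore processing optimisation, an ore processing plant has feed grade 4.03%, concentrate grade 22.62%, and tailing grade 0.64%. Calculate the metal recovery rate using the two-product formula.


Using the two-product formula:
R = 100 * c * (f - t) / (f * (c - t))
Numerator = 100 * 22.62 * (4.03 - 0.64)
= 100 * 22.62 * 3.39
= 7668.18
Denominator = 4.03 * (22.62 - 0.64)
= 4.03 * 21.98
= 88.5794
R = 7668.18 / 88.5794
= 86.5684%

86.5684%


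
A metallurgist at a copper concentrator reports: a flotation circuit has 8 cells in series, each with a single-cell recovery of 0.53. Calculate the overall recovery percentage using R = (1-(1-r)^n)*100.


Complement of single-cell recovery:
1 - r = 1 - 0.53 = 0.47
Raise to power n:
(1 - r)^8 = 0.47^8 = 0.002381128666
Overall recovery:
R = (1 - 0.002381128666) * 100
= 99.7619%

99.7619%


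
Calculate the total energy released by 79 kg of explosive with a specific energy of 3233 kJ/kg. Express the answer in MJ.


255.407 MJ

Energy = mass * specific_energy / 1000
= 79 * 3233 / 1000
= 255407 / 1000
= 255.407 MJ


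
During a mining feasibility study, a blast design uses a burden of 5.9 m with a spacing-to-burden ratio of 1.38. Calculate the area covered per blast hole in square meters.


First, find the spacing:
Spacing = burden * ratio = 5.9 * 1.38
= 8.142 m
Then, calculate the area:
Area = burden * spacing = 5.9 * 8.142
= 48.0378 m^2

48.0378 m^2


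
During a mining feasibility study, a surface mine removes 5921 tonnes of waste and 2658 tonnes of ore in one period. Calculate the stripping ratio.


2.2276

Stripping ratio = waste tonnage / ore tonnage
= 5921 / 2658
= 2.2276


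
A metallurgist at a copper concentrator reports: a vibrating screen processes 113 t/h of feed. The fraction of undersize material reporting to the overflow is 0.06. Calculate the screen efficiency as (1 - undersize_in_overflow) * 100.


94.0%

Screen efficiency = (1 - fraction of undersize in overflow) * 100
= (1 - 0.06) * 100
= 0.94 * 100
= 94.0%


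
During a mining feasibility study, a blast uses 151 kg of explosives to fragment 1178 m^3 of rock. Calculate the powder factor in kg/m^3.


Powder factor = explosive mass / rock volume
= 151 / 1178
= 0.1282 kg/m^3

0.1282 kg/m^3


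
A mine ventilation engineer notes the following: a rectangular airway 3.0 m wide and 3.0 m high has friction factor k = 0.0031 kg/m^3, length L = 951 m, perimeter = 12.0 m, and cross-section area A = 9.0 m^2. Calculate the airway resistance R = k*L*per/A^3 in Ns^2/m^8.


0.0485 Ns^2/m^8

Compute the numerator:
k * L * per = 0.0031 * 951 * 12.0
= 35.3772
Compute the denominator:
A^3 = 9.0^3 = 729
Resistance:
R = 35.3772 / 729
= 0.0485 Ns^2/m^8


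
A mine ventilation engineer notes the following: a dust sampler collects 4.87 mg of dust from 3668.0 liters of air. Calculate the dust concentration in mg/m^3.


1.3277 mg/m^3

Convert liters to m^3: 1 m^3 = 1000 L
Concentration = mass / volume * 1000
= 4.87 / 3668.0 * 1000
= 0.001327699019 * 1000
= 1.3277 mg/m^3


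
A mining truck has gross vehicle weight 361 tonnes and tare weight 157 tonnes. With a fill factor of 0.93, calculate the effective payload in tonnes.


189.72 tonnes

Maximum payload = gross - tare
= 361 - 157 = 204 tonnes
Effective payload = max payload * fill factor
= 204 * 0.93
= 189.72 tonnes


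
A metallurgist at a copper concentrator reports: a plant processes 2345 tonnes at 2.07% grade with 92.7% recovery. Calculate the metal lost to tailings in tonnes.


Total metal in feed:
= 2345 * 2.07 / 100 = 48.5415 tonnes
Metal recovered:
= 48.5415 * 92.7 / 100 = 44.9979705 tonnes
Metal lost to tailings:
= 48.5415 - 44.9979705
= 3.5435 tonnes

3.5435 tonnes


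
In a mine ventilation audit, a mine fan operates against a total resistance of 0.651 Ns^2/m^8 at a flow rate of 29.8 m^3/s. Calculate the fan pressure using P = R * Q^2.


578.114 Pa

Compute Q^2:
Q^2 = 29.8^2 = 888.04
Compute pressure:
P = R * Q^2 = 0.651 * 888.04
= 578.114 Pa


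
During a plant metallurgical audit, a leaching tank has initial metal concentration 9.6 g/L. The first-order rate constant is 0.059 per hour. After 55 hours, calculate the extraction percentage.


Compute the exponent:
-k * t = -0.059 * 55 = -3.245
Remaining concentration:
C = 9.6 * exp(-3.245)
= 9.6 * 0.03896856436
= 0.3740982178 g/L
Extracted = 9.6 - 0.3740982178 = 9.225901782 g/L
Extraction % = 9.225901782 / 9.6 * 100
= 96.1031%

96.1031%


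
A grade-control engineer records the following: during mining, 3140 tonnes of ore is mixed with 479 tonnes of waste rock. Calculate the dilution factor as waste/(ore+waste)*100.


13.2357%

Total material = ore + waste
= 3140 + 479 = 3619 tonnes
Dilution = waste / total * 100
= 479 / 3619 * 100
= 0.1323570047 * 100
= 13.2357%


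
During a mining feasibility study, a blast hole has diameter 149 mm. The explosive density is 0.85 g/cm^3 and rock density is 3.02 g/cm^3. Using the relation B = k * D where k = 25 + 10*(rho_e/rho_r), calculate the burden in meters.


4.1444 m

First, compute k:
rho_e / rho_r = 0.85 / 3.02 = 0.2814569536
k = 25 + 10 * 0.2814569536 = 27.81456954
Then, compute burden:
B = k * D / 1000 = 27.81456954 * 149 / 1000
= 4144.370861 / 1000
= 4.1444 m


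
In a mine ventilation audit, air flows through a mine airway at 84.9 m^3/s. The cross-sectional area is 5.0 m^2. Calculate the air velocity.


16.98 m/s

Velocity = flow rate / cross-sectional area
= 84.9 / 5.0
= 16.98 m/s


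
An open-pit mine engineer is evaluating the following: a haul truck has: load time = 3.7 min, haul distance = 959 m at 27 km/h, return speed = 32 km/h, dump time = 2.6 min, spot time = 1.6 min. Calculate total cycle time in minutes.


11.8292 min

Convert haul speed to m/min: 27 * 1000/60 = 450 m/min
Haul time = 959 / 450 = 2.131111111 min
Convert return speed to m/min: 32 * 1000/60 = 533.3333333 m/min
Return time = 959 / 533.3333333 = 1.798125 min
Total cycle time:
= 3.7 + 2.131111111 + 2.6 + 1.798125 + 1.6
= 11.8292 min


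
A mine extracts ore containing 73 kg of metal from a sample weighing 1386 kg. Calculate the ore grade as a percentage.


5.267%

Ore grade = (metal mass / ore mass) * 100
= (73 / 1386) * 100
= 0.05266955267 * 100
= 5.267%


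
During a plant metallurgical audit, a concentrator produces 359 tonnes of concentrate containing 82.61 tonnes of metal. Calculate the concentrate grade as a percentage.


Grade = (metal in concentrate / concentrate mass) * 100
= (82.61 / 359) * 100
= 0.2301114206 * 100
= 23.0111%

23.0111%


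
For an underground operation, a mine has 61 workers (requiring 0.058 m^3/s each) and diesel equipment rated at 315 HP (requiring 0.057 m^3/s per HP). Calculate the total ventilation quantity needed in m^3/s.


21.493 m^3/s

Airflow for workers:
Q_people = 61 * 0.058 = 3.538 m^3/s
Airflow for diesel equipment:
Q_diesel = 315 * 0.057 = 17.955 m^3/s
Total ventilation:
Q_total = 3.538 + 17.955
= 21.493 m^3/s


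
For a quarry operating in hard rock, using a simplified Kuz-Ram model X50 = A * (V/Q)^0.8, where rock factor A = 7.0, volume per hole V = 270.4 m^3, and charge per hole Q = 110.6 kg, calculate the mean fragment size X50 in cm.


14.312 cm

Compute V/Q:
V/Q = 270.4 / 110.6 = 2.444846293
Raise to the power 0.8:
(V/Q)^0.8 = 2.444846293^0.8 = 2.044566536
Multiply by A:
X50 = 7.0 * 2.044566536
= 14.312 cm


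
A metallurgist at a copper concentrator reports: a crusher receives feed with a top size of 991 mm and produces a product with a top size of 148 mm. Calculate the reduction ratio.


Reduction ratio = feed size / product size
= 991 / 148
= 6.6959

6.6959


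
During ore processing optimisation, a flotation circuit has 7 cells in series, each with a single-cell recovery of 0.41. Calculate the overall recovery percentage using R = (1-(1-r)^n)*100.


Complement of single-cell recovery:
1 - r = 1 - 0.41 = 0.59
Raise to power n:
(1 - r)^7 = 0.59^7 = 0.02488651485
Overall recovery:
R = (1 - 0.02488651485) * 100
= 97.5113%

97.5113%


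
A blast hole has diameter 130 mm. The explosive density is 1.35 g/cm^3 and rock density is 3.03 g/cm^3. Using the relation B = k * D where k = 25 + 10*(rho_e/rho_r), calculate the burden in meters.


First, compute k:
rho_e / rho_r = 1.35 / 3.03 = 0.4455445545
k = 25 + 10 * 0.4455445545 = 29.45544554
Then, compute burden:
B = k * D / 1000 = 29.45544554 * 130 / 1000
= 3829.207921 / 1000
= 3.8292 m

3.8292 m


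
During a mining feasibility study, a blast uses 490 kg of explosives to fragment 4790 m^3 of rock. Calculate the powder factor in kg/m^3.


0.1023 kg/m^3

Powder factor = explosive mass / rock volume
= 490 / 4790
= 0.1023 kg/m^3


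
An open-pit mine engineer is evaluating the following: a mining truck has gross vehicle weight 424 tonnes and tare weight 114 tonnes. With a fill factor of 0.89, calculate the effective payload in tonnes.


Maximum payload = gross - tare
= 424 - 114 = 310 tonnes
Effective payload = max payload * fill factor
= 310 * 0.89
= 275.9 tonnes

275.9 tonnes


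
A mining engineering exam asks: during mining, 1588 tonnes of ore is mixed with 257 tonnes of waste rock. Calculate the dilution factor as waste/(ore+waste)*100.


Total material = ore + waste
= 1588 + 257 = 1845 tonnes
Dilution = waste / total * 100
= 257 / 1845 * 100
= 0.139295393 * 100
= 13.9295%

13.9295%


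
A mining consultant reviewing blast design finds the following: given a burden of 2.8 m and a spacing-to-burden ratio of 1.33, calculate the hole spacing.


Spacing = burden * ratio
= 2.8 * 1.33
= 3.724 m

3.724 m


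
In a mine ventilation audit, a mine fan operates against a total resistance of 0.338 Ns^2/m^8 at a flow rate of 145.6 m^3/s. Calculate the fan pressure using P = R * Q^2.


Compute Q^2:
Q^2 = 145.6^2 = 21199.36
Compute pressure:
P = R * Q^2 = 0.338 * 21199.36
= 7165.3837 Pa

7165.3837 Pa


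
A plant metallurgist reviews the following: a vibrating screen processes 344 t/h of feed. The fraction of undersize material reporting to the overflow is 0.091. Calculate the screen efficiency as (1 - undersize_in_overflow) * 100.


90.9%

Screen efficiency = (1 - fraction of undersize in overflow) * 100
= (1 - 0.091) * 100
= 0.909 * 100
= 90.9%


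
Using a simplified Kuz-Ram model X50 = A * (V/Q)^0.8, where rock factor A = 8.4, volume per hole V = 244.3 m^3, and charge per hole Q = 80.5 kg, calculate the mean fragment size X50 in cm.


Compute V/Q:
V/Q = 244.3 / 80.5 = 3.034782609
Raise to the power 0.8:
(V/Q)^0.8 = 3.034782609^0.8 = 2.430536063
Multiply by A:
X50 = 8.4 * 2.430536063
= 20.4165 cm

20.4165 cm


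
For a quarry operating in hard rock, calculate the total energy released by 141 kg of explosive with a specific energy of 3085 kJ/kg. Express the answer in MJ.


434.985 MJ

Energy = mass * specific_energy / 1000
= 141 * 3085 / 1000
= 434985 / 1000
= 434.985 MJ


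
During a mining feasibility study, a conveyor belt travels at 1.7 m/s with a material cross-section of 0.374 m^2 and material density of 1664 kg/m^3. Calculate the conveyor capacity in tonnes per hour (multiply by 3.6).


3808.6963 t/h

Volumetric flow = speed * area
= 1.7 * 0.374 = 0.6358 m^3/s
Mass flow = volumetric * density
= 0.6358 * 1664 = 1057.9712 kg/s
Convert to t/h: multiply by 3.6
Capacity = 1057.9712 * 3.6
= 3808.6963 t/h


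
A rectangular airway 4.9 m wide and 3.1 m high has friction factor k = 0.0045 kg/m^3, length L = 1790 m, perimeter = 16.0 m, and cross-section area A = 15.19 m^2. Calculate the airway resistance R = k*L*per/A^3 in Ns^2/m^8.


0.0368 Ns^2/m^8

Compute the numerator:
k * L * per = 0.0045 * 1790 * 16.0
= 128.88
Compute the denominator:
A^3 = 15.19^3 = 3504.881359
Resistance:
R = 128.88 / 3504.881359
= 0.0368 Ns^2/m^8


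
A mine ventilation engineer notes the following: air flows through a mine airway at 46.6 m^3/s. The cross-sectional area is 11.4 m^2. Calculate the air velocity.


Velocity = flow rate / cross-sectional area
= 46.6 / 11.4
= 4.0877 m/s

4.0877 m/s


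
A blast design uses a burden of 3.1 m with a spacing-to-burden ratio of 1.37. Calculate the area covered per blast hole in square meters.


First, find the spacing:
Spacing = burden * ratio = 3.1 * 1.37
= 4.247 m
Then, calculate the area:
Area = burden * spacing = 3.1 * 4.247
= 13.1657 m^2

13.1657 m^2


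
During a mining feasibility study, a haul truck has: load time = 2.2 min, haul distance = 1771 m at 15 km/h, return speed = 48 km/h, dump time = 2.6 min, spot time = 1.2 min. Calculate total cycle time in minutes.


15.2978 min

Convert haul speed to m/min: 15 * 1000/60 = 250 m/min
Haul time = 1771 / 250 = 7.084 min
Convert return speed to m/min: 48 * 1000/60 = 800 m/min
Return time = 1771 / 800 = 2.21375 min
Total cycle time:
= 2.2 + 7.084 + 2.6 + 2.21375 + 1.2
= 15.2978 min


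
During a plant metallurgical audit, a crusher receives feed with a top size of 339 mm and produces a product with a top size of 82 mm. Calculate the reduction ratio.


Reduction ratio = feed size / product size
= 339 / 82
= 4.1341

4.1341


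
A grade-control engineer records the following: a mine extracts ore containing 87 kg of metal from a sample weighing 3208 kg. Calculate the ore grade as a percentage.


Ore grade = (metal mass / ore mass) * 100
= (87 / 3208) * 100
= 0.02711970075 * 100
= 2.712%

2.712%


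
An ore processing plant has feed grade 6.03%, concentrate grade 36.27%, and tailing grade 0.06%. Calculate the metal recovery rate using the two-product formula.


Using the two-product formula:
R = 100 * c * (f - t) / (f * (c - t))
Numerator = 100 * 36.27 * (6.03 - 0.06)
= 100 * 36.27 * 5.97
= 21653.19
Denominator = 6.03 * (36.27 - 0.06)
= 6.03 * 36.21
= 218.3463
R = 21653.19 / 218.3463
= 99.169%

99.169%


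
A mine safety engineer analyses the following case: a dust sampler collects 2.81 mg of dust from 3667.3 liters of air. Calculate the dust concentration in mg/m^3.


0.7662 mg/m^3

Convert liters to m^3: 1 m^3 = 1000 L
Concentration = mass / volume * 1000
= 2.81 / 3667.3 * 1000
= 0.0007662312873 * 1000
= 0.7662 mg/m^3


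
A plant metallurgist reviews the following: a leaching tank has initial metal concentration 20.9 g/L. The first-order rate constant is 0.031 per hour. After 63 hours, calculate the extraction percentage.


85.8152%

Compute the exponent:
-k * t = -0.031 * 63 = -1.953
Remaining concentration:
C = 20.9 * exp(-1.953)
= 20.9 * 0.141847889
= 2.964620879 g/L
Extracted = 20.9 - 2.964620879 = 17.93537912 g/L
Extraction % = 17.93537912 / 20.9 * 100
= 85.8152%


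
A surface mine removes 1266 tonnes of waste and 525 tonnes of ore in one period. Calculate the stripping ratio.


2.4114

Stripping ratio = waste tonnage / ore tonnage
= 1266 / 525
= 2.4114


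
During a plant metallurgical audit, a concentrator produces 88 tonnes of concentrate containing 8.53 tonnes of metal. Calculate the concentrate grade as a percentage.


Grade = (metal in concentrate / concentrate mass) * 100
= (8.53 / 88) * 100
= 0.09693181818 * 100
= 9.6932%

9.6932%


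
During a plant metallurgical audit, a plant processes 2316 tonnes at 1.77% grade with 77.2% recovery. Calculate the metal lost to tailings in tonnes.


9.3464 tonnes

Total metal in feed:
= 2316 * 1.77 / 100 = 40.9932 tonnes
Metal recovered:
= 40.9932 * 77.2 / 100 = 31.6467504 tonnes
Metal lost to tailings:
= 40.9932 - 31.6467504
= 9.3464 tonnes


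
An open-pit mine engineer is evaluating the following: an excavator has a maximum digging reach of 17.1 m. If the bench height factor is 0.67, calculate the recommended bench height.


11.457 m

Bench height = reach * factor
= 17.1 * 0.67
= 11.457 m


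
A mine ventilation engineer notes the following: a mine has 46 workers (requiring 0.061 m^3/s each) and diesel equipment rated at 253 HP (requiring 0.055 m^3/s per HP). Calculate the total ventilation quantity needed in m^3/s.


16.721 m^3/s

Airflow for workers:
Q_people = 46 * 0.061 = 2.806 m^3/s
Airflow for diesel equipment:
Q_diesel = 253 * 0.055 = 13.915 m^3/s
Total ventilation:
Q_total = 2.806 + 13.915
= 16.721 m^3/s


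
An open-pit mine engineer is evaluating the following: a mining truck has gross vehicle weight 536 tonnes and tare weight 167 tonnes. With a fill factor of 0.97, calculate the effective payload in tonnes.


357.93 tonnes

Maximum payload = gross - tare
= 536 - 167 = 369 tonnes
Effective payload = max payload * fill factor
= 369 * 0.97
= 357.93 tonnes


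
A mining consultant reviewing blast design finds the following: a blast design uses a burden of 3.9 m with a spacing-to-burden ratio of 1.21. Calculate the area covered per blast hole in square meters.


First, find the spacing:
Spacing = burden * ratio = 3.9 * 1.21
= 4.719 m
Then, calculate the area:
Area = burden * spacing = 3.9 * 4.719
= 18.4041 m^2

18.4041 m^2


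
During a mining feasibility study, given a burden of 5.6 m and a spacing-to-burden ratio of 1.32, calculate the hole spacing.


7.392 m

Spacing = burden * ratio
= 5.6 * 1.32
= 7.392 m


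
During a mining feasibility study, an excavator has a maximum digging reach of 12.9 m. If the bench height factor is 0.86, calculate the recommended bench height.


Bench height = reach * factor
= 12.9 * 0.86
= 11.094 m

11.094 m


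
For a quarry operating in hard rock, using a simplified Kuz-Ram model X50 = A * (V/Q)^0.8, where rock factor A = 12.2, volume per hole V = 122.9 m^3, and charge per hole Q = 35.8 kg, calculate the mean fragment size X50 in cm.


32.7261 cm

Compute V/Q:
V/Q = 122.9 / 35.8 = 3.432960894
Raise to the power 0.8:
(V/Q)^0.8 = 3.432960894^0.8 = 2.682471305
Multiply by A:
X50 = 12.2 * 2.682471305
= 32.7261 cm


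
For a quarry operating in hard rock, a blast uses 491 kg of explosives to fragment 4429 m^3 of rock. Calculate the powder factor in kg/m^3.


Powder factor = explosive mass / rock volume
= 491 / 4429
= 0.1109 kg/m^3

0.1109 kg/m^3


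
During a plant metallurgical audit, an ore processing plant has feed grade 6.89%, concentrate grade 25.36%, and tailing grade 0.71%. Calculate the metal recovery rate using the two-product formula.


92.2787%

Using the two-product formula:
R = 100 * c * (f - t) / (f * (c - t))
Numerator = 100 * 25.36 * (6.89 - 0.71)
= 100 * 25.36 * 6.18
= 15672.48
Denominator = 6.89 * (25.36 - 0.71)
= 6.89 * 24.65
= 169.8385
R = 15672.48 / 169.8385
= 92.2787%


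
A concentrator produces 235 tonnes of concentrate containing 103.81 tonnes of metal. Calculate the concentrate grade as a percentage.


Grade = (metal in concentrate / concentrate mass) * 100
= (103.81 / 235) * 100
= 0.4417446809 * 100
= 44.1745%

44.1745%


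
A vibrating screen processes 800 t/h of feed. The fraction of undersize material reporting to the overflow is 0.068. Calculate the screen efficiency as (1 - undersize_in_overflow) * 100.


93.2%

Screen efficiency = (1 - fraction of undersize in overflow) * 100
= (1 - 0.068) * 100
= 0.932 * 100
= 93.2%


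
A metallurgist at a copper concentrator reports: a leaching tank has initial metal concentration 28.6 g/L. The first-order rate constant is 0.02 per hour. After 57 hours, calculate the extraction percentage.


Compute the exponent:
-k * t = -0.02 * 57 = -1.14
Remaining concentration:
C = 28.6 * exp(-1.14)
= 28.6 * 0.3198190218
= 9.146824024 g/L
Extracted = 28.6 - 9.146824024 = 19.45317598 g/L
Extraction % = 19.45317598 / 28.6 * 100
= 68.0181%

68.0181%


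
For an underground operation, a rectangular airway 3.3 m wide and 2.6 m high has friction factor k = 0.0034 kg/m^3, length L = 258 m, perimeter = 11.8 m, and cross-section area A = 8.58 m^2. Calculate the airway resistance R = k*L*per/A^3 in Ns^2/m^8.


0.0164 Ns^2/m^8

Compute the numerator:
k * L * per = 0.0034 * 258 * 11.8
= 10.35096
Compute the denominator:
A^3 = 8.58^3 = 631.628712
Resistance:
R = 10.35096 / 631.628712
= 0.0164 Ns^2/m^8


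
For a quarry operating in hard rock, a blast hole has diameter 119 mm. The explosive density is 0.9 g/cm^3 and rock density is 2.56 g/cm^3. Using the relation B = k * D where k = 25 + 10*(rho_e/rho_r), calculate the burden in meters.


First, compute k:
rho_e / rho_r = 0.9 / 2.56 = 0.3515625
k = 25 + 10 * 0.3515625 = 28.515625
Then, compute burden:
B = k * D / 1000 = 28.515625 * 119 / 1000
= 3393.359375 / 1000
= 3.3934 m

3.3934 m
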